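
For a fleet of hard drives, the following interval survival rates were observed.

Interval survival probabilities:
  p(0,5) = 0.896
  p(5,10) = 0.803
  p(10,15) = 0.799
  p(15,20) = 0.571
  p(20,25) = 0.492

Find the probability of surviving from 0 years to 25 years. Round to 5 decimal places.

The overall survival probability is 0.896 × 0.803 × 0.799 × 0.571 × 0.492.
= 0.161500.

0.16150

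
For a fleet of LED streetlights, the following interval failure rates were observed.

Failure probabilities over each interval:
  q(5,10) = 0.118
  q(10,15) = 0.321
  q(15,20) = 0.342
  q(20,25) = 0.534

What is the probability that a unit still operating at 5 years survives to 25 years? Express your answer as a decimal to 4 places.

The overall survival probability is (1 − 0.118) × (1 − 0.321) × (1 − 0.342) × (1 − 0.534).
= 0.882 × 0.679 × 0.658 × 0.466 = 0.183633.

0.1836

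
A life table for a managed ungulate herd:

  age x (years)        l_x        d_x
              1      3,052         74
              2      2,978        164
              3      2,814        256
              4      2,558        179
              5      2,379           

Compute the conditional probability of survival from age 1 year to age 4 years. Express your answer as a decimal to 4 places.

0.8381

The conditional survival probability is l_4/l_1 = 2,558/3,052 = 0.838139.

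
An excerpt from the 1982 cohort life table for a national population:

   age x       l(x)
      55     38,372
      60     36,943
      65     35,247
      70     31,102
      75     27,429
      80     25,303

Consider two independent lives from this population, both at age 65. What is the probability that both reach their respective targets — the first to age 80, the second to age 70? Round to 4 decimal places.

p₁ = l(80)/l(65) = 25,303/35,247 = 0.717877; p₂ = l(70)/l(65) = 31,102/35,247 = 0.882401.
P(both) = p₁ × p₂ = 0.717877 × 0.882401 = 0.633455.

0.6335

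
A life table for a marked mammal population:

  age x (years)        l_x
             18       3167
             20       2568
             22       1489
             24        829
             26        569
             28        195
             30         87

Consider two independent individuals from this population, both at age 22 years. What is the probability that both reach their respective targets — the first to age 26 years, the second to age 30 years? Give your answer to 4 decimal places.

p₁ = l_26/l_22 = 569/1489 = 0.382136; p₂ = l_30/l_22 = 87/1489 = 0.058428.
P(both) = p₁ × p₂ = 0.382136 × 0.058428 = 0.022327.

0.0223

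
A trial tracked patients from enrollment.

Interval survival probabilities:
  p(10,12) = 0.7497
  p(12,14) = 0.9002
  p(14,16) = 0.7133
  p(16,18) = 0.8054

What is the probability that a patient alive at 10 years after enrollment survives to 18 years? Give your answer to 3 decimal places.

0.388

The overall survival probability is 0.7497 × 0.9002 × 0.7133 × 0.8054.
= 0.387713.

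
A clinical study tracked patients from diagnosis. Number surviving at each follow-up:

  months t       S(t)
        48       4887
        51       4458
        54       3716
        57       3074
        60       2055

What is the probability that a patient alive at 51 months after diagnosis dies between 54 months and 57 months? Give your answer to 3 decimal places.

This is the probability of reaching 54 but not 57, conditional on being alive at 51: (S(54) − S(57)) / S(51).
= (3716 − 3074) / 4458 = 642 / 4458 = 0.144011.

0.144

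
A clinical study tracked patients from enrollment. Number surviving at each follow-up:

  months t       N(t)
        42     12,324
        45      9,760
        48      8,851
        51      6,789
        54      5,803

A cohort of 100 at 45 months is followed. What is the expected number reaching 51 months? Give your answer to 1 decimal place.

The relevant probability is 6,789/9,760 = 0.695594.
Expected number = 100 × 0.695594 = 69.6.

69.6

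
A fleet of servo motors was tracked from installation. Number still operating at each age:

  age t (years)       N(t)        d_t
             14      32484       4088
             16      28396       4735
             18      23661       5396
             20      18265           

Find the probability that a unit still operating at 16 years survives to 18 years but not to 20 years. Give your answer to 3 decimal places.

This is the probability of reaching 18 but not 20, conditional on being operational at 16: (N(18) − N(20)) / N(16).
= (23661 − 18265) / 28396 = 5396 / 28396 = 0.190027.

0.190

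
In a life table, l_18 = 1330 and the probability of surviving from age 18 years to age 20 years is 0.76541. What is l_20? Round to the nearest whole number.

1018

l_20 = l_18 × p = 1330 × 0.76541 = 1018.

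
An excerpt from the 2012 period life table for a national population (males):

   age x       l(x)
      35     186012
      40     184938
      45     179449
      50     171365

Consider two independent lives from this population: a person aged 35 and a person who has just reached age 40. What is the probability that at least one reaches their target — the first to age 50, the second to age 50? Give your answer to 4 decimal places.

0.9942

p₁ = l(50)/l(35) = 171365/186012 = 0.921258; p₂ = l(50)/l(40) = 171365/184938 = 0.926608.
P(at least one) = 1 − (1−p₁)(1−p₂) = 1 − 0.078742 × 0.073392 = 0.994221.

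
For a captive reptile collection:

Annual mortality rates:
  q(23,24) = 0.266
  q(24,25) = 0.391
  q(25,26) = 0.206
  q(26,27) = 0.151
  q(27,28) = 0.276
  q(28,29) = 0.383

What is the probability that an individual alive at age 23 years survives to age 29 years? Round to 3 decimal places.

0.135

The overall survival probability is (1 − 0.266) × (1 − 0.391) × (1 − 0.206) × (1 − 0.151) × (1 − 0.276) × (1 − 0.383).
= 0.734 × 0.609 × 0.794 × 0.849 × 0.724 × 0.617 = 0.134606.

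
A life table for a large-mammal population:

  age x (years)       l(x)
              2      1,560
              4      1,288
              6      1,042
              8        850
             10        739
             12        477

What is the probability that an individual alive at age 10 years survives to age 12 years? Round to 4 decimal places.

0.6455

The conditional survival probability is l(12)/l(10) = 477/739 = 0.645467.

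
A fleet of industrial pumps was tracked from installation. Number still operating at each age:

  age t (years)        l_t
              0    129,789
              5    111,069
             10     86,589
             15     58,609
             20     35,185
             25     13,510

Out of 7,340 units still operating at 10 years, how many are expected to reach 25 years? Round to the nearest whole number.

1145

The relevant probability is 13,510/86,589 = 0.156024.
Expected number = 7,340 × 0.156024 = 1145.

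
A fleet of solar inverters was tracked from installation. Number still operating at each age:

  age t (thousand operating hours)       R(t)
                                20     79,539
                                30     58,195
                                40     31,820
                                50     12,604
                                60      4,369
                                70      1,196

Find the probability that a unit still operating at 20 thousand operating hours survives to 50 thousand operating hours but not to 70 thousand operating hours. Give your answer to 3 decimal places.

0.143

This is the probability of reaching 50 but not 70, conditional on being operational at 20: (R(50) − R(70)) / R(20).
= (12,604 − 1,196) / 79,539 = 11,408 / 79,539 = 0.143426.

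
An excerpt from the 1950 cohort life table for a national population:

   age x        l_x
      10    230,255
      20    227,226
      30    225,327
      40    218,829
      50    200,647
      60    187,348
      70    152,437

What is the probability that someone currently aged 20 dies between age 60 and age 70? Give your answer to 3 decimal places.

0.154

This is the probability of reaching 60 but not 70, conditional on being alive at 20: (l_60 − l_70) / l_20.
= (187,348 − 152,437) / 227,226 = 34,911 / 227,226 = 0.153640.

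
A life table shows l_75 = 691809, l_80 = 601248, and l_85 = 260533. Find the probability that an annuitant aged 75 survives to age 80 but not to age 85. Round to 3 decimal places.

We want 5|5q75 = (l_80 − l_85)/l_75.
This is the probability of reaching 80 but not 85, conditional on being alive at 75: (l_80 − l_85) / l_75.
= (601248 − 260533) / 691809 = 340715 / 691809 = 0.492499.

0.492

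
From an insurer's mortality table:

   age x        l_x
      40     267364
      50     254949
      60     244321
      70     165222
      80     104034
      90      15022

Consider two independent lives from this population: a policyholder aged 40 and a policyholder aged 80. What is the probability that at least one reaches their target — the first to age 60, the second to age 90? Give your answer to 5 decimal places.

p₁ = l_60/l_40 = 244321/267364 = 0.913814; p₂ = l_90/l_80 = 15022/104034 = 0.144395.
P(at least one) = 1 − (1−p₁)(1−p₂) = 1 − 0.086186 × 0.855605 = 0.926259.

0.92626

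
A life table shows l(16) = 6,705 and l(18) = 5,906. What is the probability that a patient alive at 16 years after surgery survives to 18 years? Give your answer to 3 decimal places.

The conditional survival probability is l(18)/l(16) = 5,906/6,705 = 0.880835.

0.881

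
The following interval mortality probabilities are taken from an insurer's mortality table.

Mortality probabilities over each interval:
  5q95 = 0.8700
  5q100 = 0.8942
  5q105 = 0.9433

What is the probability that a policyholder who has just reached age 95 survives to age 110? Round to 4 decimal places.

Chaining the interval survival probabilities: (1 − 0.8700) × (1 − 0.8942) × (1 − 0.9433).
= 0.1300 × 0.1058 × 0.0567 = 0.000780.

0.0008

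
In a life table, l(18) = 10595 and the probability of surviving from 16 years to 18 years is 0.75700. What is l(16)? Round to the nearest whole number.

l(16) = l(18) / p = 10595 / 0.75700 = 13996.

13996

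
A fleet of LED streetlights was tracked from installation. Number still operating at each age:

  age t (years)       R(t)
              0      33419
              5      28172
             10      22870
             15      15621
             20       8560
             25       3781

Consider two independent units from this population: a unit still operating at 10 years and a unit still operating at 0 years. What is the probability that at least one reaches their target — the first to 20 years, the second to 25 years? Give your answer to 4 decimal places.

p₁ = R(20)/R(10) = 8560/22870 = 0.374289; p₂ = R(25)/R(0) = 3781/33419 = 0.113139.
P(at least one) = 1 − (1−p₁)(1−p₂) = 1 − 0.625711 × 0.886861 = 0.445081.

0.4451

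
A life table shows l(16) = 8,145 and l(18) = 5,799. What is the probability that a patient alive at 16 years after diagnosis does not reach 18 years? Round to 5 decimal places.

0.28803

P(die before 18 | alive at 16) = 1 − l(18)/l(16) = 1 − 5,799/8,145 = (2,346)/8,145 = 0.288029.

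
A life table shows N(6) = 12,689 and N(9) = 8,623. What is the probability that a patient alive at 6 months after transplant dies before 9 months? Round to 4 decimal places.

P(die before 9 | alive at 6) = 1 − N(9)/N(6) = 1 − 8,623/12,689 = (4,066)/12,689 = 0.320435.

0.3204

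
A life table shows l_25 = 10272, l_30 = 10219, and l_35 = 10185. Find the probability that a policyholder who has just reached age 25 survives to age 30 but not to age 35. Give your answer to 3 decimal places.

We want 5|5q25 = (l_30 − l_35)/l_25.
This is the probability of reaching 30 but not 35, conditional on being alive at 25: (l_30 − l_35) / l_25.
= (10219 − 10185) / 10272 = 34 / 10272 = 0.003310.

0.003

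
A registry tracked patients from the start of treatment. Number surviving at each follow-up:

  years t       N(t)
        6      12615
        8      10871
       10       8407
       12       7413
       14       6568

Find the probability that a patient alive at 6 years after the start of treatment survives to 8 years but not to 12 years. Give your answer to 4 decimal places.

This is the probability of reaching 8 but not 12, conditional on being alive at 6: (N(8) − N(12)) / N(6).
= (10871 − 7413) / 12615 = 3458 / 12615 = 0.274118.

0.2741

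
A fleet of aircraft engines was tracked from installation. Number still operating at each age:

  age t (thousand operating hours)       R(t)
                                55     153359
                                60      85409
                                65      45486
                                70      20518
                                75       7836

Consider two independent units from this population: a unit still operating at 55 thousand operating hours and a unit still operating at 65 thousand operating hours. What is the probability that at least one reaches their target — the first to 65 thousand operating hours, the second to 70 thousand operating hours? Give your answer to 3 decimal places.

p₁ = R(65)/R(55) = 45486/153359 = 0.296598; p₂ = R(70)/R(65) = 20518/45486 = 0.451084.
P(at least one) = 1 − (1−p₁)(1−p₂) = 1 − 0.703402 × 0.548916 = 0.613891.

0.614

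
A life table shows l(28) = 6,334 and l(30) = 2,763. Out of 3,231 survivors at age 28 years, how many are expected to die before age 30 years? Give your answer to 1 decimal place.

The relevant probability is 1 − 2,763/6,334 = 0.563783.
Expected number = 3,231 × 0.563783 = 1821.6.

1821.6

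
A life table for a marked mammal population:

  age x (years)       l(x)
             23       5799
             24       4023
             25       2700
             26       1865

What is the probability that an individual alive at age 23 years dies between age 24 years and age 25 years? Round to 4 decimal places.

0.2281

This is the probability of reaching 24 but not 25, conditional on being alive at 23: (l(24) − l(25)) / l(23).
= (4023 − 2700) / 5799 = 1323 / 5799 = 0.228143.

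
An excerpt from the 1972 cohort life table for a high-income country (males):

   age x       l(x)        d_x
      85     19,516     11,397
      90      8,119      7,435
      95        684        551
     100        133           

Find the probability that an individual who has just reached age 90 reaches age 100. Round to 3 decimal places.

The conditional survival probability is l(100)/l(90) = 133/8,119 = 0.016381.

0.016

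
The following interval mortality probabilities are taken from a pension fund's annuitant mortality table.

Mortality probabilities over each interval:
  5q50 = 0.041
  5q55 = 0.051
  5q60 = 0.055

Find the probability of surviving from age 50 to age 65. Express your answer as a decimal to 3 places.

15p50 = (1 − 0.041) × (1 − 0.051) × (1 − 0.055).
= 0.959 × 0.949 × 0.945 = 0.860036.

0.860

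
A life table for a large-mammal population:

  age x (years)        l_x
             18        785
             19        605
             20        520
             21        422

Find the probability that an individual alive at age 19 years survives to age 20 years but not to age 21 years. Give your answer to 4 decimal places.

This is the probability of reaching 20 but not 21, conditional on being alive at 19: (l_20 − l_21) / l_19.
= (520 − 422) / 605 = 98 / 605 = 0.161983.

0.1620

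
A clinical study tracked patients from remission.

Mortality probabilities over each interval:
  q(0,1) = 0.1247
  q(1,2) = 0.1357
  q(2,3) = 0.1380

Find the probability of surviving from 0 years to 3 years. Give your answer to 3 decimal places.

0.652

Chaining the interval survival probabilities: (1 − 0.1247) × (1 − 0.1357) × (1 − 0.1380).
= 0.8753 × 0.8643 × 0.8620 = 0.652122.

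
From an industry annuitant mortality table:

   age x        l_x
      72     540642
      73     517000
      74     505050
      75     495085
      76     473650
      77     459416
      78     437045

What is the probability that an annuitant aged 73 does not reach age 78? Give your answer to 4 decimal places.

0.1547

P(die before 78 | alive at 73) = 1 − l_78/l_73 = 1 − 437045/517000 = (79955)/517000 = 0.154652.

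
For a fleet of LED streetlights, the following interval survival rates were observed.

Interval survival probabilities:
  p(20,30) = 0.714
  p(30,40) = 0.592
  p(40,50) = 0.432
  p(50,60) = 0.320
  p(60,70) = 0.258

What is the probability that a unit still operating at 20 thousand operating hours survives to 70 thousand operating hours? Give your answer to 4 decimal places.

0.0151

Chaining the interval survival probabilities: 0.714 × 0.592 × 0.432 × 0.320 × 0.258.
= 0.015076.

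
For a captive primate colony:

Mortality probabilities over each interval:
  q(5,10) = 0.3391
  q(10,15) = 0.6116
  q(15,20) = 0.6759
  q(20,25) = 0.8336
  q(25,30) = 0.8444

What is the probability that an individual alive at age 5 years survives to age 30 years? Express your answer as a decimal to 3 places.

P(survive 5→30) = (1 − 0.3391) × (1 − 0.6116) × (1 − 0.6759) × (1 − 0.8336) × (1 − 0.8444).
= 0.6609 × 0.3884 × 0.3241 × 0.1664 × 0.1556 = 0.002154.

0.002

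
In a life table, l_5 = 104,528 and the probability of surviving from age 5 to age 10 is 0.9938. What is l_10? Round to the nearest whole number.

103880

l_10 = l_5 × p = 104,528 × 0.9938 = 103880.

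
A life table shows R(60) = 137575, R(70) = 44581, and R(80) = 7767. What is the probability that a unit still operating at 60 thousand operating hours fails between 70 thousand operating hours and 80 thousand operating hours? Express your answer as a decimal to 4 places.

This is the probability of reaching 70 but not 80, conditional on being operational at 60: (R(70) − R(80)) / R(60).
= (44581 − 7767) / 137575 = 36814 / 137575 = 0.267592.

0.2676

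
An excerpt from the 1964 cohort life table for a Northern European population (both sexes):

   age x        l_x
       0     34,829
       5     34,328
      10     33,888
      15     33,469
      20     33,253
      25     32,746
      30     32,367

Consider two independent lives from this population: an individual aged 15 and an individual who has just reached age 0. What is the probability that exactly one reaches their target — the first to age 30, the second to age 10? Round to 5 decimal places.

p₁ = l_30/l_15 = 32,367/33,469 = 0.967074; p₂ = l_10/l_0 = 33,888/34,829 = 0.972982.
P(exactly one) = p₁(1−p₂) + (1−p₁)p₂ = 0.026128 + 0.032036 = 0.058165.

0.05816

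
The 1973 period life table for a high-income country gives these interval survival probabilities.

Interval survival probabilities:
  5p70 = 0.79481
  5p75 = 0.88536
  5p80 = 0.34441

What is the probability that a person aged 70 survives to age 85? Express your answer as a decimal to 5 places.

0.24236

Survival from 70 to 85 is the product of surviving each interval: 0.79481 × 0.88536 × 0.34441.
= 0.242359.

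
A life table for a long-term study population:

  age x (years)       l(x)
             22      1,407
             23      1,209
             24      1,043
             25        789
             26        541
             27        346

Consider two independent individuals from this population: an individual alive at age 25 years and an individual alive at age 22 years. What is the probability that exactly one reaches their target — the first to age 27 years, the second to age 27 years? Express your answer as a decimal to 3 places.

0.469

p₁ = l(27)/l(25) = 346/789 = 0.438530; p₂ = l(27)/l(22) = 346/1,407 = 0.245913.
P(exactly one) = p₁(1−p₂) + (1−p₁)p₂ = 0.330690 + 0.138073 = 0.468763.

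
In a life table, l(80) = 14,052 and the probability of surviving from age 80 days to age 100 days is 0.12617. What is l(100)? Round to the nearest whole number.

1773

l(100) = l(80) × p = 14,052 × 0.12617 = 1773.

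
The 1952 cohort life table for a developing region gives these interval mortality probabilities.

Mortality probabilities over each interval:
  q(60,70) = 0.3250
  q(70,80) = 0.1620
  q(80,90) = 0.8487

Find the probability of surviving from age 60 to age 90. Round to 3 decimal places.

0.086

Chaining the interval survival probabilities: (1 − 0.3250) × (1 − 0.1620) × (1 − 0.8487).
= 0.6750 × 0.8380 × 0.1513 = 0.085583.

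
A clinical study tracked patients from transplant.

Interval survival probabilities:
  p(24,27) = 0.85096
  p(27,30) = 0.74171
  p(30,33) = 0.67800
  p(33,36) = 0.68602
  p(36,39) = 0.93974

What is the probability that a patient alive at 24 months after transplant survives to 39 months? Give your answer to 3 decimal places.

The overall survival probability is 0.85096 × 0.74171 × 0.67800 × 0.68602 × 0.93974.
= 0.275878.

0.276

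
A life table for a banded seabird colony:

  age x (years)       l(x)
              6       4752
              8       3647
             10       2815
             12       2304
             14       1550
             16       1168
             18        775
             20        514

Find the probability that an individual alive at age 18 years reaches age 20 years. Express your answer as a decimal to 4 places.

The conditional survival probability is l(20)/l(18) = 514/775 = 0.663226.

0.6632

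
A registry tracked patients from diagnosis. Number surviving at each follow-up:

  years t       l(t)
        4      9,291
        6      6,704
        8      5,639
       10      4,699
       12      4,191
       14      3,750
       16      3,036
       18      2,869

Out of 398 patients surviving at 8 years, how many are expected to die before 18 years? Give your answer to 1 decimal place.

195.5

The relevant probability is 1 − 2,869/5,639 = 0.491222.
Expected number = 398 × 0.491222 = 195.5.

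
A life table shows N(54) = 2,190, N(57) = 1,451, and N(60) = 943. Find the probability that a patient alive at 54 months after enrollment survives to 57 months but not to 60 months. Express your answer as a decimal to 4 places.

This is the probability of reaching 57 but not 60, conditional on being alive at 54: (N(57) − N(60)) / N(54).
= (1,451 − 943) / 2,190 = 508 / 2,190 = 0.231963.

0.2320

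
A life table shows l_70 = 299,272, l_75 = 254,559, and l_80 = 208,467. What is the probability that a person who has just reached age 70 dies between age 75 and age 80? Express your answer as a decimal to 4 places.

We want 5|5q70 = (l_75 − l_80)/l_70.
This is the probability of reaching 75 but not 80, conditional on being alive at 70: (l_75 − l_80) / l_70.
= (254,559 − 208,467) / 299,272 = 46,092 / 299,272 = 0.154014.

0.1540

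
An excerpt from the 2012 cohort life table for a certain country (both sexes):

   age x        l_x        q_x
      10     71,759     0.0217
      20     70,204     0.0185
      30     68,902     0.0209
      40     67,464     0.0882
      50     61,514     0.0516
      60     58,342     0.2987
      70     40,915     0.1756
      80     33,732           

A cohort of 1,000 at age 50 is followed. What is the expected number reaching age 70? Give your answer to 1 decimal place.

665.1

The relevant probability is 40,915/61,514 = 0.665133.
Expected number = 1,000 × 0.665133 = 665.1.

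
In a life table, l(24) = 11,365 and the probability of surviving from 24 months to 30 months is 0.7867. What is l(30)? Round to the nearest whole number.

l(30) = l(24) × p = 11,365 × 0.7867 = 8941.

8941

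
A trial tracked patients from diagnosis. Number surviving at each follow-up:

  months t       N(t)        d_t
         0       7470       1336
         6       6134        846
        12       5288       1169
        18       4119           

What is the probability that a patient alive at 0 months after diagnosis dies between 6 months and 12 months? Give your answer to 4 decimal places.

0.1133

This is the probability of reaching 6 but not 12, conditional on being alive at 0: (N(6) − N(12)) / N(0).
= (6134 − 5288) / 7470 = 846 / 7470 = 0.113253.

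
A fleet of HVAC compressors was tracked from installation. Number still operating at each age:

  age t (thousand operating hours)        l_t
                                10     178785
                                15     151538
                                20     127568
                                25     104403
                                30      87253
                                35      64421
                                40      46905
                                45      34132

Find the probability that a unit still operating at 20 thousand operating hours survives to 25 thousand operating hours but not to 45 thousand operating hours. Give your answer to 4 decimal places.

0.5509

This is the probability of reaching 25 but not 45, conditional on being operational at 20: (l_25 − l_45) / l_20.
= (104403 − 34132) / 127568 = 70271 / 127568 = 0.550851.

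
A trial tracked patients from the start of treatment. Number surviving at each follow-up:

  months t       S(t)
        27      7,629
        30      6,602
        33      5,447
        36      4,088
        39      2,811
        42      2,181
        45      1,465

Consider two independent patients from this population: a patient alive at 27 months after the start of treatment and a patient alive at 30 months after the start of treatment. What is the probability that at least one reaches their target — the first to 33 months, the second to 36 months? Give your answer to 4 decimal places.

0.8911

p₁ = S(33)/S(27) = 5,447/7,629 = 0.713986; p₂ = S(36)/S(30) = 4,088/6,602 = 0.619206.
P(at least one) = 1 − (1−p₁)(1−p₂) = 1 − 0.286014 × 0.380794 = 0.891088.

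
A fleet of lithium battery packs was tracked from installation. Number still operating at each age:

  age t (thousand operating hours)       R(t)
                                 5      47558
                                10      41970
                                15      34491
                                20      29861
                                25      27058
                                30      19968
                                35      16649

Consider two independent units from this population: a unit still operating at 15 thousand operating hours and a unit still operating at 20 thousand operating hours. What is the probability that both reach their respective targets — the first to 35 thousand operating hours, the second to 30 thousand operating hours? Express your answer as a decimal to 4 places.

p₁ = R(35)/R(15) = 16649/34491 = 0.482706; p₂ = R(30)/R(20) = 19968/29861 = 0.668698.
P(both) = p₁ × p₂ = 0.482706 × 0.668698 = 0.322785.

0.3228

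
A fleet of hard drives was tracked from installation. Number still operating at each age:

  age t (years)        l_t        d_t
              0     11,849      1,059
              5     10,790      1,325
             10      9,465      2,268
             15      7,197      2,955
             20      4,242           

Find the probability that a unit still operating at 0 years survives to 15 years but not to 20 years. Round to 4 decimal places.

This is the probability of reaching 15 but not 20, conditional on being operational at 0: (l_15 − l_20) / l_0.
= (7,197 − 4,242) / 11,849 = 2,955 / 11,849 = 0.249388.

0.2494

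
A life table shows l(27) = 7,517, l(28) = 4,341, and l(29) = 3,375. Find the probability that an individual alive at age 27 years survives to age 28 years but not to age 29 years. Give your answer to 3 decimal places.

0.129

This is the probability of reaching 28 but not 29, conditional on being alive at 27: (l(28) − l(29)) / l(27).
= (4,341 − 3,375) / 7,517 = 966 / 7,517 = 0.128509.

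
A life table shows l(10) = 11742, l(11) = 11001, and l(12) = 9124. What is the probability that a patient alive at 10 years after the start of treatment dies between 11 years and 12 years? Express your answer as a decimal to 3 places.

0.160

This is the probability of reaching 11 but not 12, conditional on being alive at 10: (l(11) − l(12)) / l(10).
= (11001 − 9124) / 11742 = 1877 / 11742 = 0.159854.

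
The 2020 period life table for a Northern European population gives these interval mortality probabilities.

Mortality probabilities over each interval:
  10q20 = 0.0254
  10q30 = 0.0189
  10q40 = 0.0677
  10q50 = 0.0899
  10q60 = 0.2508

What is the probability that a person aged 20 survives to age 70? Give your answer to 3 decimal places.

0.608

50p20 = (1 − 0.0254) × (1 − 0.0189) × (1 − 0.0677) × (1 − 0.0899) × (1 − 0.2508).
= 0.9746 × 0.9811 × 0.9323 × 0.9101 × 0.7492 = 0.607830.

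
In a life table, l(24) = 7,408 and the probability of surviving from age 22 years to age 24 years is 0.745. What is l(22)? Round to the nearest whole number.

9944

l(22) = l(24) / p = 7,408 / 0.745 = 9944.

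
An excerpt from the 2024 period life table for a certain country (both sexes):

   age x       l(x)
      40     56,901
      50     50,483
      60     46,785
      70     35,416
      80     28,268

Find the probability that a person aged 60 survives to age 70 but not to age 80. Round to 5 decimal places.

0.15278

This is the probability of reaching 70 but not 80, conditional on being alive at 60: (l(70) − l(80)) / l(60).
= (35,416 − 28,268) / 46,785 = 7,148 / 46,785 = 0.152784.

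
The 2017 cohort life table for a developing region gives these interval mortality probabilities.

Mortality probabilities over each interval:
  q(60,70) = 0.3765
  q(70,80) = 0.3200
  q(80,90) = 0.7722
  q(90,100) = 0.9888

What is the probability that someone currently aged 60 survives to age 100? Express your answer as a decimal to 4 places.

0.0011

The overall survival probability is (1 − 0.3765) × (1 − 0.3200) × (1 − 0.7722) × (1 − 0.9888).
= 0.6235 × 0.6800 × 0.2278 × 0.0112 = 0.001082.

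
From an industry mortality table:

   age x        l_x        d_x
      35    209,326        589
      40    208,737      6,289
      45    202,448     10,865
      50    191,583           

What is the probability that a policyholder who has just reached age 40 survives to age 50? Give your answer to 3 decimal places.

The conditional survival probability is l_50/l_40 = 191,583/208,737 = 0.917820.

0.918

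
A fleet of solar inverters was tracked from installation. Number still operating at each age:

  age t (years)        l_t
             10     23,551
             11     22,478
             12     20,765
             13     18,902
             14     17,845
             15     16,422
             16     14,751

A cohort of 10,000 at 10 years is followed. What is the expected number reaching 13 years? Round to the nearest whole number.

8026

The relevant probability is 18,902/23,551 = 0.802599.
Expected number = 10,000 × 0.802599 = 8026.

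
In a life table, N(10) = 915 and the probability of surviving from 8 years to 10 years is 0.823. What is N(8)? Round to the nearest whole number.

N(8) = N(10) / p = 915 / 0.823 = 1112.

1112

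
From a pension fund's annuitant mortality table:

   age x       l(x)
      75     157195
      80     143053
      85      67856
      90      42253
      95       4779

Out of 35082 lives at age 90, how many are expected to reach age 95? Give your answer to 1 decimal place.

3967.9

The relevant probability is 4779/42253 = 0.113104.
Expected number = 35082 × 0.113104 = 3967.9.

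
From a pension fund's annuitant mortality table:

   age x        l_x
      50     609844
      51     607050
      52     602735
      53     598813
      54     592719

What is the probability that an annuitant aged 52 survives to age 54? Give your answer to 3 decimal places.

We want 2p52 = l_54/l_52.
The conditional survival probability is l_54/l_52 = 592719/602735 = 0.983382.

0.983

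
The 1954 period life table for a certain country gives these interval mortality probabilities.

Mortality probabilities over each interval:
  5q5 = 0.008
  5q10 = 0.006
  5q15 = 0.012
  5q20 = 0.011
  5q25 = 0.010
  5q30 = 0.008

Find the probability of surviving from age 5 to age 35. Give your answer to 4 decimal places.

0.9462

Survival from 5 to 35 is the product of surviving each interval: (1 − 0.008) × (1 − 0.006) × (1 − 0.012) × (1 − 0.011) × (1 − 0.010) × (1 − 0.008).
= 0.992 × 0.994 × 0.988 × 0.989 × 0.990 × 0.992 = 0.946233.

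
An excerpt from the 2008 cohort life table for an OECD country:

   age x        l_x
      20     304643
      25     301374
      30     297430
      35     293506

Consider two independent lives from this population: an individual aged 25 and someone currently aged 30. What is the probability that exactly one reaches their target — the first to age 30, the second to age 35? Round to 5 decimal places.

0.02593

p₁ = l_30/l_25 = 297430/301374 = 0.986913; p₂ = l_35/l_30 = 293506/297430 = 0.986807.
P(exactly one) = p₁(1−p₂) + (1−p₁)p₂ = 0.013020 + 0.012914 = 0.025935.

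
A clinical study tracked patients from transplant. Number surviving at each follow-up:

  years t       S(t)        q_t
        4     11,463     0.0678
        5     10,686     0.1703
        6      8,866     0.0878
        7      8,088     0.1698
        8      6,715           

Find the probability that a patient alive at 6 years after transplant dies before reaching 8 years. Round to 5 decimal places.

P(die before 8 | alive at 6) = 1 − S(8)/S(6) = 1 − 6,715/8,866 = (2,151)/8,866 = 0.242612.

0.24261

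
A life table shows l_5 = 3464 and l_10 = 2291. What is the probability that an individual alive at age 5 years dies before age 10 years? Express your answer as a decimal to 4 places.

P(die before 10 | alive at 5) = 1 − l_10/l_5 = 1 − 2291/3464 = (1173)/3464 = 0.338626.

0.3386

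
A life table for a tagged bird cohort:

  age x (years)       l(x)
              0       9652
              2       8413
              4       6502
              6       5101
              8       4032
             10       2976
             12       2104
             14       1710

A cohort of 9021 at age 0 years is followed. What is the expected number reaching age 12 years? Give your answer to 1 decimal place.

The relevant probability is 2104/9652 = 0.217986.
Expected number = 9021 × 0.217986 = 1966.5.

1966.5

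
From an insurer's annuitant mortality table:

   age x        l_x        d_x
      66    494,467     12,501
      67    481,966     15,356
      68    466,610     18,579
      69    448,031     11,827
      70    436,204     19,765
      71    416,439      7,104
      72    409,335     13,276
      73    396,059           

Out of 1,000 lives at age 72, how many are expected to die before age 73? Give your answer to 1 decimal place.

The relevant probability is 1 − 396,059/409,335 = 0.032433.
Expected number = 1,000 × 0.032433 = 32.4.

32.4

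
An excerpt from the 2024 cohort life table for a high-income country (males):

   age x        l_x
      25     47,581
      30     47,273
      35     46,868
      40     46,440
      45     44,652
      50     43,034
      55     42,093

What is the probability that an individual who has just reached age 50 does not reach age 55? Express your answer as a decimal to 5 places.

0.02187

P(die before 55 | alive at 50) = 1 − l_55/l_50 = 1 − 42,093/43,034 = (941)/43,034 = 0.021866.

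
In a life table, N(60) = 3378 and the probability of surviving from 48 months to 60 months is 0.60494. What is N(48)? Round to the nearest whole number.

5584

N(48) = N(60) / p = 3378 / 0.60494 = 5584.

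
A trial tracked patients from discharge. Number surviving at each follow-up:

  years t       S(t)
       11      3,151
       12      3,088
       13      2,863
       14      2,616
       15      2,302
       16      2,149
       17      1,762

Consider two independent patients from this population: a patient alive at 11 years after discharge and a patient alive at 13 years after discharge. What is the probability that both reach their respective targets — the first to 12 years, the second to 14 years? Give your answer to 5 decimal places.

0.89546

p₁ = S(12)/S(11) = 3,088/3,151 = 0.980006; p₂ = S(14)/S(13) = 2,616/2,863 = 0.913727.
P(both) = p₁ × p₂ = 0.980006 × 0.913727 = 0.895458.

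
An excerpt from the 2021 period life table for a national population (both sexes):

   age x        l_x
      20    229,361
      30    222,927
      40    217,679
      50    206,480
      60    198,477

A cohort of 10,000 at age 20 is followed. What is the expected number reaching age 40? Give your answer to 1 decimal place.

9490.7

The relevant probability is 217,679/229,361 = 0.949067.
Expected number = 10,000 × 0.949067 = 9490.7.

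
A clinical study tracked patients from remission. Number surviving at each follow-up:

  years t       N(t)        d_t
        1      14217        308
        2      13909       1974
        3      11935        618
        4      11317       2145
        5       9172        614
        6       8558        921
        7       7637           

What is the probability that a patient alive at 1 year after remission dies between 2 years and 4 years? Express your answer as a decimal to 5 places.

This is the probability of reaching 2 but not 4, conditional on being alive at 1: (N(2) − N(4)) / N(1).
= (13909 − 11317) / 14217 = 2592 / 14217 = 0.182317.

0.18232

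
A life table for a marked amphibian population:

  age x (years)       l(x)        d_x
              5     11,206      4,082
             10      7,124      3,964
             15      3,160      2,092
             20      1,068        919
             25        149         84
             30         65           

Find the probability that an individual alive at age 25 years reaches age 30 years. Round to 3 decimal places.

0.436

The conditional survival probability is l(30)/l(25) = 65/149 = 0.436242.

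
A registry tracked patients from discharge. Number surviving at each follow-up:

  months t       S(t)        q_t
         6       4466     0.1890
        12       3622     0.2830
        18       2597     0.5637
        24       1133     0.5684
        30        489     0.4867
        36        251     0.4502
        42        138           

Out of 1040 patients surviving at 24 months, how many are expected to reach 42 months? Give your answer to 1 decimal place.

126.7

The relevant probability is 138/1133 = 0.121801.
Expected number = 1040 × 0.121801 = 126.7.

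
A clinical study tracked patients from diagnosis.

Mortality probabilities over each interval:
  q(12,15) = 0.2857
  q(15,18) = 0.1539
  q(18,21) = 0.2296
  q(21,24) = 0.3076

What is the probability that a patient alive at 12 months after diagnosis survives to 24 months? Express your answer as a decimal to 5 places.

Chaining the interval survival probabilities: (1 − 0.2857) × (1 − 0.1539) × (1 − 0.2296) × (1 − 0.3076).
= 0.7143 × 0.8461 × 0.7704 × 0.6924 = 0.322386.

0.32239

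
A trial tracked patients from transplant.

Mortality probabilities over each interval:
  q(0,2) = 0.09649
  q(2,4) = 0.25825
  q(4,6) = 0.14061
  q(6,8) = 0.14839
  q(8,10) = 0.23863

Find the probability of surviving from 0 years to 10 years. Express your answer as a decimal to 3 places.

0.373

P(survive 0→10) = (1 − 0.09649) × (1 − 0.25825) × (1 − 0.14061) × (1 − 0.14839) × (1 − 0.23863).
= 0.90351 × 0.74175 × 0.85939 × 0.85161 × 0.76137 = 0.373437.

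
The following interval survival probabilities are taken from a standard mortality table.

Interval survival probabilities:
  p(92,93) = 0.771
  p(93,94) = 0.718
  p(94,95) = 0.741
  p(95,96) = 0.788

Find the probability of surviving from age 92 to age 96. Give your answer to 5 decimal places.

Survival from 92 to 96 is the product of surviving each interval: 0.771 × 0.718 × 0.741 × 0.788.
= 0.323239.

0.32324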